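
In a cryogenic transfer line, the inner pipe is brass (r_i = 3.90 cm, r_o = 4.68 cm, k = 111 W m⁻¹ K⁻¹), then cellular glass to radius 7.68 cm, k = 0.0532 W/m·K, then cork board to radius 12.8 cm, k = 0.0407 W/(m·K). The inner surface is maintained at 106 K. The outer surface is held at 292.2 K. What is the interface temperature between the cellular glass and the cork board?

T = 185.3 K

Resistance network (inner→outer):
  R'_brass = ln(0.0468/0.0390)/(2πk) = 0.1823/(2π·111) = 2.614×10^-4 m·K/W
  R'_cellular glass = ln(0.0768/0.0468)/(2πk) = 0.4953/(2π·0.0532) = 1.482 m·K/W
  R'_cork board = ln(0.128/0.0768)/(2πk) = 0.5108/(2π·0.0407) = 1.998 m·K/W
ΣR = 2.614×10^-4 + 1.482 + 1.998 = 3.480 m·K/W
Q' = ΔT/ΣR = (106 K − 292.2 K)/3.480 = -53.51 W/m
From the inner boundary to the cellular glass/cork board interface, ΣR_partial = 1.482 m·K/W.
T_interface = T_in − Q'·ΣR_partial = 106 K − (-53.51)(1.482) = 185.3 K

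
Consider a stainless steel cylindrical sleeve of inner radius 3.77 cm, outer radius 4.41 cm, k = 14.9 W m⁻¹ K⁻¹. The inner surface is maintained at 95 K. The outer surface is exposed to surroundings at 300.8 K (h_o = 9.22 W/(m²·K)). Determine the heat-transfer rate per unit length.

Q' = 524 W/m

Treat each layer as a resistance in series:
  R'_stainless steel = ln(0.0441/0.0377)/(2πk) = 0.1568/(2π·14.9) = 0.001675 m·K/W
  R'_conv,out = 1/(2πr h) = 1/(2π·0.0441·9.22) = 0.3914 m·K/W
ΣR = 0.001675 + 0.3914 = 0.3931 m·K/W
Q' = ΔT/ΣR = (95 K − 300.8 K)/0.3931 = -524 W/m
(Negative Q' ⇒ heat flows inward; heat gain = 524 W/m.)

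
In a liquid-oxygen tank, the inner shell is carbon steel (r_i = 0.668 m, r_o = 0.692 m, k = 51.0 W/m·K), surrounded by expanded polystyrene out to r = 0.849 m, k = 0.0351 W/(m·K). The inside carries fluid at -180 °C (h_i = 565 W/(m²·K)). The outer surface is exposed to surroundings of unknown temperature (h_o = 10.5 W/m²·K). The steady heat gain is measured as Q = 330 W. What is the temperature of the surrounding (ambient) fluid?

Series resistances:
  R_conv,in = 1/(4πr²h) = 1/(4π·0.668²·565) = 3.156×10^-4 K/W
  R_carbon steel = (1/0.668 − 1/0.692)/(4πk) = 0.05192/(4π·51.0) = 8.101×10^-5 K/W
  R_expanded polystyrene = (1/0.692 − 1/0.849)/(4πk) = 0.2672/(4π·0.0351) = 0.6059 K/W
  R_conv,out = 1/(4πr²h) = 1/(4π·0.849²·10.5) = 0.01051 K/W
ΣR = 0.6168 K/W
ΔT = Q·ΣR = 330 × 0.6168 = 203.5 K
Heat flows inward, so T_out = T_in + ΔT = -180 + 203.5 = 23.5 °C

T_out = 23.5 °C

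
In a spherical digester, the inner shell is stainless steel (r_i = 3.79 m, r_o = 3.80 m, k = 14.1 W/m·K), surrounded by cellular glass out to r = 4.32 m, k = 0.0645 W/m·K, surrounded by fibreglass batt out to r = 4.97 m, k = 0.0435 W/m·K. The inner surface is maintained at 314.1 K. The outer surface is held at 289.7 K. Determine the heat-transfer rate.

Treat each layer as a resistance in series:
  R_stainless steel = (1/3.79 − 1/3.80)/(4πk) = 6.943×10^-4/(4π·14.1) = 3.919×10^-6 K/W
  R_cellular glass = (1/3.80 − 1/4.32)/(4πk) = 0.03168/(4π·0.0645) = 0.03908 K/W
  R_fibreglass batt = (1/4.32 − 1/4.97)/(4πk) = 0.03027/(4π·0.0435) = 0.05538 K/W
ΣR = 3.919×10^-6 + 0.03908 + 0.05538 = 0.09446 K/W
Q = ΔT/ΣR = (314.1 K − 289.7 K)/0.09446 = 258 W

Q = 258 W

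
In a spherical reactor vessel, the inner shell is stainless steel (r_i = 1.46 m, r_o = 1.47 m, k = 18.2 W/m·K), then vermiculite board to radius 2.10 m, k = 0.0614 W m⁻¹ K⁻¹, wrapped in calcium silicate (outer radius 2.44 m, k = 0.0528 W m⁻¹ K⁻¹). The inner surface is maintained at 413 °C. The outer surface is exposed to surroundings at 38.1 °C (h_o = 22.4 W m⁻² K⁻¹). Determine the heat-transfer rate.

Q = 1030 W

Resistance network (inner→outer):
  R_stainless steel = (1/1.46 − 1/1.47)/(4πk) = 0.004659/(4π·18.2) = 2.037×10^-5 K/W
  R_vermiculite board = (1/1.47 − 1/2.10)/(4πk) = 0.2041/(4π·0.0614) = 0.2645 K/W
  R_calcium silicate = (1/2.10 − 1/2.44)/(4πk) = 0.06635/(4π·0.0528) = 0.1000 K/W
  R_conv,out = 1/(4πr²h) = 1/(4π·2.44²·22.4) = 5.967×10^-4 K/W
ΣR = 2.037×10^-5 + 0.2645 + 0.1000 + 5.967×10^-4 = 0.3651 K/W
Q = ΔT/ΣR = (413 °C − 38.1 °C)/0.3651 = 1030 W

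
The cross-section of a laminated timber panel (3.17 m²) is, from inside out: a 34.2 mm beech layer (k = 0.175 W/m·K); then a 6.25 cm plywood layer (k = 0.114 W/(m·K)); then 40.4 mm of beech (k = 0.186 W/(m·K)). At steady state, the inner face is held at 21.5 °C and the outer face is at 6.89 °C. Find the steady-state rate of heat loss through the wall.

Q = 48.2 W

Series thermal resistances, inner to outer:
  R_beech = L/(kA) = 0.0342/(0.175·3.17) = 0.06165 K/W
  R_plywood = L/(kA) = 0.0625/(0.114·3.17) = 0.1729 K/W
  R_beech = L/(kA) = 0.0404/(0.186·3.17) = 0.06852 K/W
ΣR = 0.06165 + 0.1729 + 0.06852 = 0.3031 K/W
Q = ΔT/ΣR = (21.5 °C − 6.89 °C)/0.3031 = 48.2 W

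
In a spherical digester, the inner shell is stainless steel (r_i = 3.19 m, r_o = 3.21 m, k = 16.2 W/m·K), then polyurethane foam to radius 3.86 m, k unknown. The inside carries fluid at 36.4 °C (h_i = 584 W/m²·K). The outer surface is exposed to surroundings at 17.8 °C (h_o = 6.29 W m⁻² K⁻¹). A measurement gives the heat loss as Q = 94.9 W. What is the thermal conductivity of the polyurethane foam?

k = 0.0214 W/m·K

ΣR = ΔT/Q = |36.4 − 17.8|/94.9 = 0.1960 K/W
Known resistances:
  R_conv,in = 1/(4πr²h) = 1/(4π·3.19²·584) = 1.339×10^-5 K/W
  R_stainless steel = (1/3.19 − 1/3.21)/(4πk) = 0.001953/(4π·16.2) = 9.594×10^-6 K/W
  R_conv,out = 1/(4πr²h) = 1/(4π·3.86²·6.29) = 8.491×10^-4 K/W
R_polyurethane foam = ΣR − ΣR_known = 0.1960 − 8.721×10^-4 = 0.1951 K/W
(1/r₁−1/r₂)/(4πk) = 0.1951 ⇒ k = 0.05246/(4π·0.1951) = 0.0214 W/m·K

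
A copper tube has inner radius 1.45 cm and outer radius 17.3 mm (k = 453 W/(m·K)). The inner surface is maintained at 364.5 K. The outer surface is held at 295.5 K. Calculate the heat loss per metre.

Q' = 1110 kW/m

Q' = 2πk·ΔT/ln(r₂/r₁) = 2π × 453 × 69 / ln(0.0173/0.0145) = 1.11×10^6 W/m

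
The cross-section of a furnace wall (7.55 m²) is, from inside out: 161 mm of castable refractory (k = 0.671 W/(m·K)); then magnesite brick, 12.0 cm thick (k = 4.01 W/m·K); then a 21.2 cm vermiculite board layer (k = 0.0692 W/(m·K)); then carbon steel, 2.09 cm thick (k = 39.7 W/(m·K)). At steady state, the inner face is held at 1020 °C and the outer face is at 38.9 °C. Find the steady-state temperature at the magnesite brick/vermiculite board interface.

T = 941 °C

Series thermal resistances, inner to outer:
  R_castable refractory = L/(kA) = 0.161/(0.671·7.55) = 0.03178 K/W
  R_magnesite brick = L/(kA) = 0.120/(4.01·7.55) = 0.003964 K/W
  R_vermiculite board = L/(kA) = 0.212/(0.0692·7.55) = 0.4058 K/W
  R_carbon steel = L/(kA) = 0.0209/(39.7·7.55) = 6.973×10^-5 K/W
ΣR = 0.03178 + 0.003964 + 0.4058 + 6.973×10^-5 = 0.4416 K/W
Q = ΔT/ΣR = (1020 °C − 38.9 °C)/0.4416 = 2222 W
From the inner boundary to the magnesite brick/vermiculite board interface, ΣR_partial = 0.03574 K/W.
T_interface = T_in − Q·ΣR_partial = 1020 °C − (2222)(0.03574) = 941 °C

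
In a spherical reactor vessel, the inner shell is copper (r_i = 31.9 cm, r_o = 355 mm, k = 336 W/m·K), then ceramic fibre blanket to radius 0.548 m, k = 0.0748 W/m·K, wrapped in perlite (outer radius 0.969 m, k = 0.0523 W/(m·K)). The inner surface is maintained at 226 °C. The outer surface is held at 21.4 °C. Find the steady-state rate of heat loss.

Series thermal resistances, inner to outer:
  R_copper = (1/0.319 − 1/0.355)/(4πk) = 0.3179/(4π·336) = 7.529×10^-5 K/W
  R_ceramic fibre blanket = (1/0.355 − 1/0.548)/(4πk) = 0.9921/(4π·0.0748) = 1.055 K/W
  R_perlite = (1/0.548 − 1/0.969)/(4πk) = 0.7928/(4π·0.0523) = 1.206 K/W
ΣR = 7.529×10^-5 + 1.055 + 1.206 = 2.261 K/W
Q = ΔT/ΣR = (226 °C − 21.4 °C)/2.261 = 90.5 W

Q = 90.5 W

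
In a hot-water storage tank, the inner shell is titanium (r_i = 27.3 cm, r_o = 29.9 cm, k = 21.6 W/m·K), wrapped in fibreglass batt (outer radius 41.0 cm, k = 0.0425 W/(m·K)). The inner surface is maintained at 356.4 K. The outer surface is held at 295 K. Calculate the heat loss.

Treat each layer as a resistance in series:
  R_titanium = (1/0.273 − 1/0.299)/(4πk) = 0.3185/(4π·21.6) = 0.001173 K/W
  R_fibreglass batt = (1/0.299 − 1/0.410)/(4πk) = 0.9055/(4π·0.0425) = 1.695 K/W
ΣR = 0.001173 + 1.695 = 1.696 K/W
Q = ΔT/ΣR = (356.4 K − 295 K)/1.696 = 36.2 W

Q = 36.2 W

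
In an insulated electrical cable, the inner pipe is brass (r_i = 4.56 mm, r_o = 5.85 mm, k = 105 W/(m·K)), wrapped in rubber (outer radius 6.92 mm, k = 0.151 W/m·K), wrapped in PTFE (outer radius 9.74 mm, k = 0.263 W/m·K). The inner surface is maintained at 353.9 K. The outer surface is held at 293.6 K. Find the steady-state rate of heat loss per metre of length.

Q' = 157 W/m

Series thermal resistances, inner to outer:
  R'_brass = ln(0.00585/0.00456)/(2πk) = 0.2491/(2π·105) = 3.776×10^-4 m·K/W
  R'_rubber = ln(0.00692/0.00585)/(2πk) = 0.1680/(2π·0.151) = 0.1770 m·K/W
  R'_PTFE = ln(0.00974/0.00692)/(2πk) = 0.3418/(2π·0.263) = 0.2069 m·K/W
ΣR = 3.776×10^-4 + 0.1770 + 0.2069 = 0.3843 m·K/W
Q' = ΔT/ΣR = (353.9 K − 293.6 K)/0.3843 = 157 W/m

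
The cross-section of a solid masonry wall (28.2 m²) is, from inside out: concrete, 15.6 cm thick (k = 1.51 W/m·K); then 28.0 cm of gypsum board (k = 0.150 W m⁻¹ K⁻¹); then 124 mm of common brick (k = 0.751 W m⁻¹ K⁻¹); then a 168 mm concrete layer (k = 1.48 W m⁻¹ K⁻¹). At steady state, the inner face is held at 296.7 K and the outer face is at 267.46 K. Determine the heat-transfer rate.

Q = 367 W

Resistance network (inner→outer):
  R_concrete = L/(kA) = 0.156/(1.51·28.2) = 0.003664 K/W
  R_gypsum board = L/(kA) = 0.280/(0.150·28.2) = 0.06619 K/W
  R_common brick = L/(kA) = 0.124/(0.751·28.2) = 0.005855 K/W
  R_concrete = L/(kA) = 0.168/(1.48·28.2) = 0.004025 K/W
ΣR = 0.003664 + 0.06619 + 0.005855 + 0.004025 = 0.07973 K/W
Q = ΔT/ΣR = (296.7 K − 267.46 K)/0.07973 = 367 W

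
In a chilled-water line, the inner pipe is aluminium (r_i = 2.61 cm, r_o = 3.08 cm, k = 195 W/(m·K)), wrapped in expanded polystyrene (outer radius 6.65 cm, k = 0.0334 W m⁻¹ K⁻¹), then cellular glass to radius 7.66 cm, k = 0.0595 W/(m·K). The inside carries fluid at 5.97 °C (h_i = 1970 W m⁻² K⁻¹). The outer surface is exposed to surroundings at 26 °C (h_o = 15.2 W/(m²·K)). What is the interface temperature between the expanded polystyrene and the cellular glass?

Resistance network (inner→outer):
  R'_conv,in = 1/(2πr h) = 1/(2π·0.0261·1970) = 0.003095 m·K/W
  R'_aluminium = ln(0.0308/0.0261)/(2πk) = 0.1656/(2π·195) = 1.351×10^-4 m·K/W
  R'_expanded polystyrene = ln(0.0665/0.0308)/(2πk) = 0.7697/(2π·0.0334) = 3.668 m·K/W
  R'_cellular glass = ln(0.0766/0.0665)/(2πk) = 0.1414/(2π·0.0595) = 0.3782 m·K/W
  R'_conv,out = 1/(2πr h) = 1/(2π·0.0766·15.2) = 0.1367 m·K/W
ΣR = 0.003095 + 1.351×10^-4 + 3.668 + 0.3782 + 0.1367 = 4.186 m·K/W
Q' = ΔT/ΣR = (5.97 °C − 26 °C)/4.186 = -4.785 W/m
From the inner boundary to the expanded polystyrene/cellular glass interface, ΣR_partial = 3.671 m·K/W.
T_interface = T_in − Q'·ΣR_partial = 5.97 °C − (-4.785)(3.671) = 23.5 °C

T = 23.5 °C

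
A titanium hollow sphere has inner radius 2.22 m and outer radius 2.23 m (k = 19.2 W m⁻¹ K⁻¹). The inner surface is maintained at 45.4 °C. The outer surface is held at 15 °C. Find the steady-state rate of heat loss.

Q = 3630 kW

Q = 4πk·ΔT/(1/r₁ − 1/r₂) = 4π × 19.2 × 30.4 / (1/2.22 − 1/2.23) = 3.63×10^6 W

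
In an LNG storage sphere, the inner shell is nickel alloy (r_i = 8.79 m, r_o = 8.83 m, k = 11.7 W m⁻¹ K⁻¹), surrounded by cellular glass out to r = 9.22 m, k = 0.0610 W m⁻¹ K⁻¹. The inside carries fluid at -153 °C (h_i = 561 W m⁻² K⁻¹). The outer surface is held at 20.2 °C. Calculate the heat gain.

Q = 27.7 kW

Treat each layer as a resistance in series:
  R_conv,in = 1/(4πr²h) = 1/(4π·8.79²·561) = 1.836×10^-6 K/W
  R_nickel alloy = (1/8.79 − 1/8.83)/(4πk) = 5.154×10^-4/(4π·11.7) = 3.505×10^-6 K/W
  R_cellular glass = (1/8.83 − 1/9.22)/(4πk) = 0.004790/(4π·0.0610) = 0.006249 K/W
ΣR = 1.836×10^-6 + 3.505×10^-6 + 0.006249 = 0.006254 K/W
Q = ΔT/ΣR = (-153 °C − 20.2 °C)/0.006254 = -27700 W
(Negative Q ⇒ heat flows inward; heat gain = 27700 W.)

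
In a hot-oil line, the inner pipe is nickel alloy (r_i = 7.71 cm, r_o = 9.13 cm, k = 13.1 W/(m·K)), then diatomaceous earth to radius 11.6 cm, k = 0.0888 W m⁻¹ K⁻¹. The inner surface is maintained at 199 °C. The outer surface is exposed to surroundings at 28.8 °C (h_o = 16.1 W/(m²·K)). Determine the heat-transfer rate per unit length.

Q' = 330 W/m

Series thermal resistances, inner to outer:
  R'_nickel alloy = ln(0.0913/0.0771)/(2πk) = 0.1690/(2π·13.1) = 0.002054 m·K/W
  R'_diatomaceous earth = ln(0.116/0.0913)/(2πk) = 0.2394/(2π·0.0888) = 0.4291 m·K/W
  R'_conv,out = 1/(2πr h) = 1/(2π·0.116·16.1) = 0.08522 m·K/W
ΣR = 0.002054 + 0.4291 + 0.08522 = 0.5164 m·K/W
Q' = ΔT/ΣR = (199 °C − 28.8 °C)/0.5164 = 330 W/m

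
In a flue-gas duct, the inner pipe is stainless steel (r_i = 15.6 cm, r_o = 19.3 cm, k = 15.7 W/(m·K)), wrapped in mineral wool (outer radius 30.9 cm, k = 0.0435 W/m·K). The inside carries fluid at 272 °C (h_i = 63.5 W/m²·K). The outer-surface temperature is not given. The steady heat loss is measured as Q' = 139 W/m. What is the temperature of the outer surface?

Sum the resistances:
  R'_conv,in = 1/(2πr h) = 1/(2π·0.156·63.5) = 0.01607 m·K/W
  R'_stainless steel = ln(0.193/0.156)/(2πk) = 0.2128/(2π·15.7) = 0.002158 m·K/W
  R'_mineral wool = ln(0.309/0.193)/(2πk) = 0.4707/(2π·0.0435) = 1.722 m·K/W
ΣR = 1.740 m·K/W
ΔT = Q'·ΣR = 139 × 1.740 = 241.9 K
Heat flows outward, so T_out = T_in − ΔT = 272 − 241.9 = 30.1 °C

T_out = 30.1 °C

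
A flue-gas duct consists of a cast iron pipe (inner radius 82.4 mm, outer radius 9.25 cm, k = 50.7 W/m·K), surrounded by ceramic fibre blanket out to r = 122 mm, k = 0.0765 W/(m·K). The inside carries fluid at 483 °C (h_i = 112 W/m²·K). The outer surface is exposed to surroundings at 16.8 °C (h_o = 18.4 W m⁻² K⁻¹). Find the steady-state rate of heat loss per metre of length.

Resistance network (inner→outer):
  R'_conv,in = 1/(2πr h) = 1/(2π·0.0824·112) = 0.01725 m·K/W
  R'_cast iron = ln(0.0925/0.0824)/(2πk) = 0.1156/(2π·50.7) = 3.630×10^-4 m·K/W
  R'_ceramic fibre blanket = ln(0.122/0.0925)/(2πk) = 0.2768/(2π·0.0765) = 0.5759 m·K/W
  R'_conv,out = 1/(2πr h) = 1/(2π·0.122·18.4) = 0.07090 m·K/W
ΣR = 0.01725 + 3.630×10^-4 + 0.5759 + 0.07090 = 0.6644 m·K/W
Q' = ΔT/ΣR = (483 °C − 16.8 °C)/0.6644 = 702 W/m

Q' = 702 W/m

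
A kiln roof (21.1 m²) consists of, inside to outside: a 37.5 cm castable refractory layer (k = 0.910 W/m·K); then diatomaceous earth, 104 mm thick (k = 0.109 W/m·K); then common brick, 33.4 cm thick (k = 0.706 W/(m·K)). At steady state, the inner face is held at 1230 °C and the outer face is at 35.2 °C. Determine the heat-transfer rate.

Q = 13700 W

Treat each layer as a resistance in series:
  R_castable refractory = L/(kA) = 0.375/(0.910·21.1) = 0.01953 K/W
  R_diatomaceous earth = L/(kA) = 0.104/(0.109·21.1) = 0.04522 K/W
  R_common brick = L/(kA) = 0.334/(0.706·21.1) = 0.02242 K/W
ΣR = 0.01953 + 0.04522 + 0.02242 = 0.08717 K/W
Q = ΔT/ΣR = (1230 °C − 35.2 °C)/0.08717 = 13700 W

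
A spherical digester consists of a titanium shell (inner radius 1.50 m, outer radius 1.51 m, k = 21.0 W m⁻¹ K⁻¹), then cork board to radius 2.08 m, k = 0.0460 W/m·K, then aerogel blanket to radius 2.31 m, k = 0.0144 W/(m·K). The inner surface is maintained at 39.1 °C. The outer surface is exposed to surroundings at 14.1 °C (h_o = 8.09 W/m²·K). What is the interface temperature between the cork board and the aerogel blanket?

Series thermal resistances, inner to outer:
  R_titanium = (1/1.50 − 1/1.51)/(4πk) = 0.004415/(4π·21.0) = 1.673×10^-5 K/W
  R_cork board = (1/1.51 − 1/2.08)/(4πk) = 0.1815/(4π·0.0460) = 0.3140 K/W
  R_aerogel blanket = (1/2.08 − 1/2.31)/(4πk) = 0.04787/(4π·0.0144) = 0.2645 K/W
  R_conv,out = 1/(4πr²h) = 1/(4π·2.31²·8.09) = 0.001843 K/W
ΣR = 1.673×10^-5 + 0.3140 + 0.2645 + 0.001843 = 0.5804 K/W
Q = ΔT/ΣR = (39.1 °C − 14.1 °C)/0.5804 = 43.07 W
From the inner boundary to the cork board/aerogel blanket interface, ΣR_partial = 0.3140 K/W.
T_interface = T_in − Q·ΣR_partial = 39.1 °C − (43.07)(0.3140) = 25.6 °C

T = 25.6 °C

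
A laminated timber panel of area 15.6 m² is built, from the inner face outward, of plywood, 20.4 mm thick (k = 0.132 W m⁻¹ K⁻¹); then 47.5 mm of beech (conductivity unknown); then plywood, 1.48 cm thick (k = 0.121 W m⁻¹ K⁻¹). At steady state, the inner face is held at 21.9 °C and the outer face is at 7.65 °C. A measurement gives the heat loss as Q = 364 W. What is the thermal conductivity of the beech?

ΣR = ΔT/Q = |21.9 − 7.65|/364 = 0.03915 K/W
Known resistances:
  R_plywood = L/(kA) = 0.0204/(0.132·15.6) = 0.009907 K/W
  R_plywood = L/(kA) = 0.0148/(0.121·15.6) = 0.007841 K/W
R_beech = ΣR − ΣR_known = 0.03915 − 0.01775 = 0.02140 K/W
L/(kA) = 0.02140 ⇒ k = 0.0475/(0.02140·15.6) = 0.142 W/m·K

k = 0.142 W/m·K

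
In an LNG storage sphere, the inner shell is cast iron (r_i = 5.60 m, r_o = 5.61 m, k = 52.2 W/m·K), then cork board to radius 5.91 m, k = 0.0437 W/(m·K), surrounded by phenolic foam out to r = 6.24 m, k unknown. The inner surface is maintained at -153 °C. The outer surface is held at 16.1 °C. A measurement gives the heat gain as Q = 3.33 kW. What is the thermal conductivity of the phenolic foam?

ΣR = ΔT/Q = |-153 − 16.1|/3330 = 0.05078 K/W
Known resistances:
  R_cast iron = (1/5.60 − 1/5.61)/(4πk) = 3.183×10^-4/(4π·52.2) = 4.853×10^-7 K/W
  R_cork board = (1/5.61 − 1/5.91)/(4πk) = 0.009048/(4π·0.0437) = 0.01648 K/W
R_phenolic foam = ΣR − ΣR_known = 0.05078 − 0.01648 = 0.03430 K/W
(1/r₁−1/r₂)/(4πk) = 0.03430 ⇒ k = 0.008948/(4π·0.03430) = 0.0208 W/m·K

k = 0.0208 W/m·K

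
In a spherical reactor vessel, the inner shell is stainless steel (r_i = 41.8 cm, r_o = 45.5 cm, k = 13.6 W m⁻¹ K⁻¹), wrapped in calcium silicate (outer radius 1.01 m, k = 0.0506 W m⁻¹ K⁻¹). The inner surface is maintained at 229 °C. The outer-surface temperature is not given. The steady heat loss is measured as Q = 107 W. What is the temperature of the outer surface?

Sum the resistances:
  R_stainless steel = (1/0.418 − 1/0.455)/(4πk) = 0.1945/(4π·13.6) = 0.001138 K/W
  R_calcium silicate = (1/0.455 − 1/1.01)/(4πk) = 1.208/(4π·0.0506) = 1.899 K/W
ΣR = 1.900 K/W
ΔT = Q·ΣR = 107 × 1.900 = 203.3 K
Heat flows outward, so T_out = T_in − ΔT = 229 − 203.3 = 25.7 °C

T_out = 25.7 °C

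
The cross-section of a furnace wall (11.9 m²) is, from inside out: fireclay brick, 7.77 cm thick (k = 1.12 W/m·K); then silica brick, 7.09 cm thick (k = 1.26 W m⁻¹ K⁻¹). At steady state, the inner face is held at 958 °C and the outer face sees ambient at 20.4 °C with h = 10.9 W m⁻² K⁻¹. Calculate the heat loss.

Resistance network (inner→outer):
  R_fireclay brick = L/(kA) = 0.0777/(1.12·11.9) = 0.005830 K/W
  R_silica brick = L/(kA) = 0.0709/(1.26·11.9) = 0.004729 K/W
  R_conv,out = 1/(hA) = 1/(10.9·11.9) = 0.007710 K/W
ΣR = 0.005830 + 0.004729 + 0.007710 = 0.01827 K/W
Q = ΔT/ΣR = (958 °C − 20.4 °C)/0.01827 = 51300 W

Q = 51.3 kW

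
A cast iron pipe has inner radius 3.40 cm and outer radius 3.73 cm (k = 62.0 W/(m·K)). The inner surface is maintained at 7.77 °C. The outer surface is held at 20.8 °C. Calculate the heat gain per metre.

Q' = 54800 W/m

Q' = 2πk·ΔT/ln(r₂/r₁) = 2π × 62.0 × 13.03 / ln(0.0373/0.0340) = 54800 W/m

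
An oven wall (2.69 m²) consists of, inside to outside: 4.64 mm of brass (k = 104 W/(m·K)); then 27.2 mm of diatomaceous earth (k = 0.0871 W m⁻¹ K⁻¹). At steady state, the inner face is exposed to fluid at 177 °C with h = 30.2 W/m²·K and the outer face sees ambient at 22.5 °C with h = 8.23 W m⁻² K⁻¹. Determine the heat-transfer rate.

Series thermal resistances, inner to outer:
  R_conv,in = 1/(hA) = 1/(30.2·2.69) = 0.01231 K/W
  R_brass = L/(kA) = 0.00464/(104·2.69) = 1.659×10^-5 K/W
  R_diatomaceous earth = L/(kA) = 0.0272/(0.0871·2.69) = 0.1161 K/W
  R_conv,out = 1/(hA) = 1/(8.23·2.69) = 0.04517 K/W
ΣR = 0.01231 + 1.659×10^-5 + 0.1161 + 0.04517 = 0.1736 K/W
Q = ΔT/ΣR = (177 °C − 22.5 °C)/0.1736 = 890 W

Q = 890 W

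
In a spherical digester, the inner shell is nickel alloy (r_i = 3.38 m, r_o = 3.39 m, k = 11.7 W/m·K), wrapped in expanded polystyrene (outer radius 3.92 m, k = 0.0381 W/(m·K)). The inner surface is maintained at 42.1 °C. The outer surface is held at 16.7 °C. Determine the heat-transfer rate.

Q = 305 W

Treat each layer as a resistance in series:
  R_nickel alloy = (1/3.38 − 1/3.39)/(4πk) = 8.727×10^-4/(4π·11.7) = 5.936×10^-6 K/W
  R_expanded polystyrene = (1/3.39 − 1/3.92)/(4πk) = 0.03988/(4π·0.0381) = 0.08330 K/W
ΣR = 5.936×10^-6 + 0.08330 = 0.08331 K/W
Q = ΔT/ΣR = (42.1 °C − 16.7 °C)/0.08331 = 305 W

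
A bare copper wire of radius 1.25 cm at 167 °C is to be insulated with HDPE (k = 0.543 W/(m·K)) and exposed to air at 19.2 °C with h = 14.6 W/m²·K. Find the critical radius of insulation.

For a cylinder, r_cr = k_ins/h = 0.543/14.6 = 0.0372 m = 3.72 cm

r_cr = 3.72 cm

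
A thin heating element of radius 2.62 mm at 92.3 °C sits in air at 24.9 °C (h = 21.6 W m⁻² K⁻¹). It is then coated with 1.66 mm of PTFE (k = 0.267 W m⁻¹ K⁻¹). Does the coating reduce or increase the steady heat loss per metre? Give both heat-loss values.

increases: 24.0 → 33.5 W/m

Critical radius for a cylinder: r_cr = k/h = 0.0124 m = 1.24 cm.
Outer radius after coating: r₂ = 0.00262 + 0.00166 = 0.00428 m.
Since r₁ < r_cr and r₂ ≤ r_cr, the coating moves toward the maximum at r_cr — heat loss rises.
Bare: R = 1/(2πr₁h) = 2.812 m·K/W; Q = 67.4/2.812 = 24.0 W/m.
Coated: R = R_cond + R_conv = 2.014 m·K/W; Q = 67.4/2.014 = 33.5 W/m.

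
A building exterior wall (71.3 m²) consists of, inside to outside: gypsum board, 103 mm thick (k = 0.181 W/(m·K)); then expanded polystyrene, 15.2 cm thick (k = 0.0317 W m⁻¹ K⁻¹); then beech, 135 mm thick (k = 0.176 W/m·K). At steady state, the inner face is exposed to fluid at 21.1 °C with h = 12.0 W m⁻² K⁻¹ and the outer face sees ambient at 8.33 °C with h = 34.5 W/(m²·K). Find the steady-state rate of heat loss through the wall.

Resistance network (inner→outer):
  R_conv,in = 1/(hA) = 1/(12.0·71.3) = 0.001169 K/W
  R_gypsum board = L/(kA) = 0.103/(0.181·71.3) = 0.007981 K/W
  R_expanded polystyrene = L/(kA) = 0.152/(0.0317·71.3) = 0.06725 K/W
  R_beech = L/(kA) = 0.135/(0.176·71.3) = 0.01076 K/W
  R_conv,out = 1/(hA) = 1/(34.5·71.3) = 4.065×10^-4 K/W
ΣR = 0.001169 + 0.007981 + 0.06725 + 0.01076 + 4.065×10^-4 = 0.08757 K/W
Q = ΔT/ΣR = (21.1 °C − 8.33 °C)/0.08757 = 146 W

Q = 146 W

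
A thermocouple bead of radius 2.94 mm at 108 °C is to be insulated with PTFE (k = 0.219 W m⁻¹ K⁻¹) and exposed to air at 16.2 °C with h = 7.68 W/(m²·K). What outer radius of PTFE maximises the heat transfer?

r_cr = 5.70 cm

For a sphere, r_cr = 2k_ins/h = 2·0.219/7.68 = 0.0570 m = 5.70 cm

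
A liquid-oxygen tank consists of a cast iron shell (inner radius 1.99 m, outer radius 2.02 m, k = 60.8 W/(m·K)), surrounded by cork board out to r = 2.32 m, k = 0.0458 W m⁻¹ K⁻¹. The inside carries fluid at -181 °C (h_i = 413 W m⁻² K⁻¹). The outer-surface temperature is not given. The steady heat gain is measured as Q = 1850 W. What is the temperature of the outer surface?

T_out = 24.9 °C

Sum the resistances:
  R_conv,in = 1/(4πr²h) = 1/(4π·1.99²·413) = 4.866×10^-5 K/W
  R_cast iron = (1/1.99 − 1/2.02)/(4πk) = 0.007463/(4π·60.8) = 9.768×10^-6 K/W
  R_cork board = (1/2.02 − 1/2.32)/(4πk) = 0.06402/(4π·0.0458) = 0.1112 K/W
ΣR = 0.1113 K/W
ΔT = Q·ΣR = 1850 × 0.1113 = 205.9 K
Heat flows inward, so T_out = T_in + ΔT = -181 + 205.9 = 24.9 °C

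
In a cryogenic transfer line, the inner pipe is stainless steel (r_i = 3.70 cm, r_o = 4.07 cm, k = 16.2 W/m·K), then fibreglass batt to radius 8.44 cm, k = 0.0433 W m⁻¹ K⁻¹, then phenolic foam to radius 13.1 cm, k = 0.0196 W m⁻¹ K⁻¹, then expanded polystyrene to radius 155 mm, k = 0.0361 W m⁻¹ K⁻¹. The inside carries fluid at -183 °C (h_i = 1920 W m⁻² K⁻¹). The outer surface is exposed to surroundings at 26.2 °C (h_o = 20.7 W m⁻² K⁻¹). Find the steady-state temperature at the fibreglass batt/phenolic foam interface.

Resistance network (inner→outer):
  R'_conv,in = 1/(2πr h) = 1/(2π·0.0370·1920) = 0.002240 m·K/W
  R'_stainless steel = ln(0.0407/0.0370)/(2πk) = 0.09531/(2π·16.2) = 9.364×10^-4 m·K/W
  R'_fibreglass batt = ln(0.0844/0.0407)/(2πk) = 0.7293/(2π·0.0433) = 2.681 m·K/W
  R'_phenolic foam = ln(0.131/0.0844)/(2πk) = 0.4396/(2π·0.0196) = 3.570 m·K/W
  R'_expanded polystyrene = ln(0.155/0.131)/(2πk) = 0.1682/(2π·0.0361) = 0.7417 m·K/W
  R'_conv,out = 1/(2πr h) = 1/(2π·0.155·20.7) = 0.04960 m·K/W
ΣR = 0.002240 + 9.364×10^-4 + 2.681 + 3.570 + 0.7417 + 0.04960 = 7.045 m·K/W
Q' = ΔT/ΣR = (-183 °C − 26.2 °C)/7.045 = -29.69 W/m
From the inner boundary to the fibreglass batt/phenolic foam interface, ΣR_partial = 2.684 m·K/W.
T_interface = T_in − Q'·ΣR_partial = -183 °C − (-29.69)(2.684) = -103 °C

T = -103 °C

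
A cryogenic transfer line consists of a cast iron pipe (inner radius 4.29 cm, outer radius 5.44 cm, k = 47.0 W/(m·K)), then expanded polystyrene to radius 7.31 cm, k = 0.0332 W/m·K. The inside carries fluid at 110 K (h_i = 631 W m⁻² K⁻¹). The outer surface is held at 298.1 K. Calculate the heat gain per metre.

Treat each layer as a resistance in series:
  R'_conv,in = 1/(2πr h) = 1/(2π·0.0429·631) = 0.005879 m·K/W
  R'_cast iron = ln(0.0544/0.0429)/(2πk) = 0.2375/(2π·47.0) = 8.042×10^-4 m·K/W
  R'_expanded polystyrene = ln(0.0731/0.0544)/(2πk) = 0.2955/(2π·0.0332) = 1.416 m·K/W
ΣR = 0.005879 + 8.042×10^-4 + 1.416 = 1.423 m·K/W
Q' = ΔT/ΣR = (110 K − 298.1 K)/1.423 = -132 W/m
(Negative Q' ⇒ heat flows inward; heat gain = 132 W/m.)

Q' = 132 W/m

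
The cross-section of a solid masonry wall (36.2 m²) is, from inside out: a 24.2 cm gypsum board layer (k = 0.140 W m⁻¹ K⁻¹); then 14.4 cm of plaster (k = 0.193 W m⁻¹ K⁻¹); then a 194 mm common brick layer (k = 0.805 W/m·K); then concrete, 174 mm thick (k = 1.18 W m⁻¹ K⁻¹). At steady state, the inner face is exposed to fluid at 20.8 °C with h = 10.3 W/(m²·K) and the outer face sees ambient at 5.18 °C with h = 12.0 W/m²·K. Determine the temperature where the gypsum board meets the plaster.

T = 11.4 °C

Resistance network (inner→outer):
  R_conv,in = 1/(hA) = 1/(10.3·36.2) = 0.002682 K/W
  R_gypsum board = L/(kA) = 0.242/(0.140·36.2) = 0.04775 K/W
  R_plaster = L/(kA) = 0.144/(0.193·36.2) = 0.02061 K/W
  R_common brick = L/(kA) = 0.194/(0.805·36.2) = 0.006657 K/W
  R_concrete = L/(kA) = 0.174/(1.18·36.2) = 0.004073 K/W
  R_conv,out = 1/(hA) = 1/(12.0·36.2) = 0.002302 K/W
ΣR = 0.002682 + 0.04775 + 0.02061 + 0.006657 + 0.004073 + 0.002302 = 0.08407 K/W
Q = ΔT/ΣR = (20.8 °C − 5.18 °C)/0.08407 = 185.8 W
From the inner boundary to the gypsum board/plaster interface, ΣR_partial = 0.05043 K/W.
T_interface = T_in − Q·ΣR_partial = 20.8 °C − (185.8)(0.05043) = 11.4 °C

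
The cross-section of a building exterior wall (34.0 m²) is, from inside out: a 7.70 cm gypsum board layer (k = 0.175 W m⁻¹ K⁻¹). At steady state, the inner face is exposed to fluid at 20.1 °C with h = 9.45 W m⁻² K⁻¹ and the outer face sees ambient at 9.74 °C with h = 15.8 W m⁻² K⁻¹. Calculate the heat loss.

Treat each layer as a resistance in series:
  R_conv,in = 1/(hA) = 1/(9.45·34.0) = 0.003112 K/W
  R_gypsum board = L/(kA) = 0.0770/(0.175·34.0) = 0.01294 K/W
  R_conv,out = 1/(hA) = 1/(15.8·34.0) = 0.001862 K/W
ΣR = 0.003112 + 0.01294 + 0.001862 = 0.01791 K/W
Q = ΔT/ΣR = (20.1 °C − 9.74 °C)/0.01791 = 578 W

Q = 578 W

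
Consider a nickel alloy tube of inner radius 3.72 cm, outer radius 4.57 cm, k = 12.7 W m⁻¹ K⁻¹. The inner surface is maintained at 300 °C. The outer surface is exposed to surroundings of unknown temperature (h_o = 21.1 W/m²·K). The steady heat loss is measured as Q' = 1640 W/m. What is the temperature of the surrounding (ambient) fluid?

Series resistances:
  R'_nickel alloy = ln(0.0457/0.0372)/(2πk) = 0.2058/(2π·12.7) = 0.002579 m·K/W
  R'_conv,out = 1/(2πr h) = 1/(2π·0.0457·21.1) = 0.1651 m·K/W
ΣR = 0.1676 m·K/W
ΔT = Q'·ΣR = 1640 × 0.1676 = 274.9 K
Heat flows outward, so T_out = T_in − ΔT = 300 − 274.9 = 25.1 °C

T_out = 25.1 °C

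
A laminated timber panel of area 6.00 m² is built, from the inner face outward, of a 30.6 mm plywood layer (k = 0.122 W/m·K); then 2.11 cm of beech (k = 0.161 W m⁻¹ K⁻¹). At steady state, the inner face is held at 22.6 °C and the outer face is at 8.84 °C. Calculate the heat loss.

Resistance network (inner→outer):
  R_plywood = L/(kA) = 0.0306/(0.122·6.00) = 0.04180 K/W
  R_beech = L/(kA) = 0.0211/(0.161·6.00) = 0.02184 K/W
ΣR = 0.04180 + 0.02184 = 0.06364 K/W
Q = ΔT/ΣR = (22.6 °C − 8.84 °C)/0.06364 = 216 W

Q = 216 W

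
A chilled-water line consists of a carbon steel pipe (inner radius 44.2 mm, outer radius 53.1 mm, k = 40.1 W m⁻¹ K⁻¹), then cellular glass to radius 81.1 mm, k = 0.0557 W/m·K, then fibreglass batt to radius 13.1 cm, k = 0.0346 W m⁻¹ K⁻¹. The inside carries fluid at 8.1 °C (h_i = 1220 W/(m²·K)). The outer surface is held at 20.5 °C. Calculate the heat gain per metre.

Q' = 3.63 W/m

Series thermal resistances, inner to outer:
  R'_conv,in = 1/(2πr h) = 1/(2π·0.0442·1220) = 0.002951 m·K/W
  R'_carbon steel = ln(0.0531/0.0442)/(2πk) = 0.1835/(2π·40.1) = 7.281×10^-4 m·K/W
  R'_cellular glass = ln(0.0811/0.0531)/(2πk) = 0.4235/(2π·0.0557) = 1.210 m·K/W
  R'_fibreglass batt = ln(0.131/0.0811)/(2πk) = 0.4795/(2π·0.0346) = 2.206 m·K/W
ΣR = 0.002951 + 7.281×10^-4 + 1.210 + 2.206 = 3.420 m·K/W
Q' = ΔT/ΣR = (8.1 °C − 20.5 °C)/3.420 = -3.63 W/m
(Negative Q' ⇒ heat flows inward; heat gain = 3.63 W/m.)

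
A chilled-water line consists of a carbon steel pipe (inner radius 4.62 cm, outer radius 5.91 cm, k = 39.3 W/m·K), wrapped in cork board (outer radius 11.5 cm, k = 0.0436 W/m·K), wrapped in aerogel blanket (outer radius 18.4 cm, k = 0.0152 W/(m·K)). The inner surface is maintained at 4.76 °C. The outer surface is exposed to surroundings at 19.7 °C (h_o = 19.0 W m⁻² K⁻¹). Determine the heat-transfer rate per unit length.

Q' = 2.02 W/m

Resistance network (inner→outer):
  R'_carbon steel = ln(0.0591/0.0462)/(2πk) = 0.2463/(2π·39.3) = 9.973×10^-4 m·K/W
  R'_cork board = ln(0.115/0.0591)/(2πk) = 0.6657/(2π·0.0436) = 2.430 m·K/W
  R'_aerogel blanket = ln(0.184/0.115)/(2πk) = 0.4700/(2π·0.0152) = 4.921 m·K/W
  R'_conv,out = 1/(2πr h) = 1/(2π·0.184·19.0) = 0.04552 m·K/W
ΣR = 9.973×10^-4 + 2.430 + 4.921 + 0.04552 = 7.398 m·K/W
Q' = ΔT/ΣR = (4.76 °C − 19.7 °C)/7.398 = -2.02 W/m
(Negative Q' ⇒ heat flows inward; heat gain = 2.02 W/m.)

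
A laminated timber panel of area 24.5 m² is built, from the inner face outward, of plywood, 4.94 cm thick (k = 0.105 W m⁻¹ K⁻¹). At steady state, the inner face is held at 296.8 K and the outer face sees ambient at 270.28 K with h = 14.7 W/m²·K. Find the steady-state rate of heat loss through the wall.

Q = 1210 W

Treat each layer as a resistance in series:
  R_plywood = L/(kA) = 0.0494/(0.105·24.5) = 0.01920 K/W
  R_conv,out = 1/(hA) = 1/(14.7·24.5) = 0.002777 K/W
ΣR = 0.01920 + 0.002777 = 0.02198 K/W
Q = ΔT/ΣR = (296.8 K − 270.28 K)/0.02198 = 1210 W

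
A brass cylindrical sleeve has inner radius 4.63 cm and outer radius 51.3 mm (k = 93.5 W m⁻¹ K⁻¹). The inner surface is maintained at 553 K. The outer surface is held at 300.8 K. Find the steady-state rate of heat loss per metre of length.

Q' = 2πk·ΔT/ln(r₂/r₁) = 2π × 93.5 × 252.2 / ln(0.0513/0.0463) = 1.44×10^6 W/m

Q' = 1.44×10^6 W/m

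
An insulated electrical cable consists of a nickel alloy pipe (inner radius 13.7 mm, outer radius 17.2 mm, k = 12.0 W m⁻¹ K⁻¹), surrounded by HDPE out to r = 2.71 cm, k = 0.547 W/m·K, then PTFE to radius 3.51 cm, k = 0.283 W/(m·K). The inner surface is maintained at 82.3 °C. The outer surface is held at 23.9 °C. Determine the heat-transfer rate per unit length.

Treat each layer as a resistance in series:
  R'_nickel alloy = ln(0.0172/0.0137)/(2πk) = 0.2275/(2π·12.0) = 0.003017 m·K/W
  R'_HDPE = ln(0.0271/0.0172)/(2πk) = 0.4546/(2π·0.547) = 0.1323 m·K/W
  R'_PTFE = ln(0.0351/0.0271)/(2πk) = 0.2587/(2π·0.283) = 0.1455 m·K/W
ΣR = 0.003017 + 0.1323 + 0.1455 = 0.2808 m·K/W
Q' = ΔT/ΣR = (82.3 °C − 23.9 °C)/0.2808 = 208 W/m

Q' = 208 W/m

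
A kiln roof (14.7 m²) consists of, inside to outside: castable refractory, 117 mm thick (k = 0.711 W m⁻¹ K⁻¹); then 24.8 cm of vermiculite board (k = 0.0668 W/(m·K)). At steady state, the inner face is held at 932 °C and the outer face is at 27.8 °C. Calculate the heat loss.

Q = 3430 W

Resistance network (inner→outer):
  R_castable refractory = L/(kA) = 0.117/(0.711·14.7) = 0.01119 K/W
  R_vermiculite board = L/(kA) = 0.248/(0.0668·14.7) = 0.2526 K/W
ΣR = 0.01119 + 0.2526 = 0.2638 K/W
Q = ΔT/ΣR = (932 °C − 27.8 °C)/0.2638 = 3430 W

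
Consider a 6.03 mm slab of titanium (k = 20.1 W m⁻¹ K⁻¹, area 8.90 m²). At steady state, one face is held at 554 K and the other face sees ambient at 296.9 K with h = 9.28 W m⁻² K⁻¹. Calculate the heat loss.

Q = 21.2 kW

Series thermal resistances, inner to outer:
  R_titanium = L/(kA) = 0.00603/(20.1·8.90) = 3.371×10^-5 K/W
  R_conv,out = 1/(hA) = 1/(9.28·8.90) = 0.01211 K/W
ΣR = 3.371×10^-5 + 0.01211 = 0.01214 K/W
Q = ΔT/ΣR = (554 K − 296.9 K)/0.01214 = 21200 W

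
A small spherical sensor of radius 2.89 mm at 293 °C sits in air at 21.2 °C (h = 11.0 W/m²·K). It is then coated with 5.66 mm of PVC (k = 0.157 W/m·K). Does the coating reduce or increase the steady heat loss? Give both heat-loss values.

increases: 0.314 → 1.26 W

Critical radius for a sphere: r_cr = 2k/h = 0.0285 m = 2.85 cm.
Outer radius after coating: r₂ = 0.00289 + 0.00566 = 0.00855 m.
Since r₁ < r_cr and r₂ ≤ r_cr, the coating moves toward the maximum at r_cr — heat loss rises.
Bare: R = 1/(4πr₁²h) = 866.2 K/W; Q = 271.8/866.2 = 0.314 W.
Coated: R = R_cond + R_conv = 215.1 K/W; Q = 271.8/215.1 = 1.26 W.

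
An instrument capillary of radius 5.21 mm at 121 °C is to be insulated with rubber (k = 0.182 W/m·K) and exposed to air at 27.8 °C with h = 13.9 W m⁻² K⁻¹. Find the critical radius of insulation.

For a cylinder, r_cr = k_ins/h = 0.182/13.9 = 0.0131 m = 1.31 cm

r_cr = 1.31 cm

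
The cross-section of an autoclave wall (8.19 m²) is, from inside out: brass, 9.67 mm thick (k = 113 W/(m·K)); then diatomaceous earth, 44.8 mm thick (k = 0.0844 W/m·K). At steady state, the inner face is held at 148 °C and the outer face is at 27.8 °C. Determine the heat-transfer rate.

Q = 1850 W

Treat each layer as a resistance in series:
  R_brass = L/(kA) = 0.00967/(113·8.19) = 1.045×10^-5 K/W
  R_diatomaceous earth = L/(kA) = 0.0448/(0.0844·8.19) = 0.06481 K/W
ΣR = 1.045×10^-5 + 0.06481 = 0.06482 K/W
Q = ΔT/ΣR = (148 °C − 27.8 °C)/0.06482 = 1850 W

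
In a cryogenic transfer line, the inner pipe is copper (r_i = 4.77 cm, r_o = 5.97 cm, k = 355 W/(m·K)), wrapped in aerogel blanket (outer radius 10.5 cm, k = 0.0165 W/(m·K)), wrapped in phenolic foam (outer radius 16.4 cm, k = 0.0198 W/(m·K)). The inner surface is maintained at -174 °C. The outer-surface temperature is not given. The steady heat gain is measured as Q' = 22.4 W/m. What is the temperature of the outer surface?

T_out = 28.3 °C

Sum the resistances:
  R'_copper = ln(0.0597/0.0477)/(2πk) = 0.2244/(2π·355) = 1.006×10^-4 m·K/W
  R'_aerogel blanket = ln(0.105/0.0597)/(2πk) = 0.5646/(2π·0.0165) = 5.446 m·K/W
  R'_phenolic foam = ln(0.164/0.105)/(2πk) = 0.4459/(2π·0.0198) = 3.584 m·K/W
ΣR = 9.031 m·K/W
ΔT = Q'·ΣR = 22.4 × 9.031 = 202.3 K
Heat flows inward, so T_out = T_in + ΔT = -174 + 202.3 = 28.3 °C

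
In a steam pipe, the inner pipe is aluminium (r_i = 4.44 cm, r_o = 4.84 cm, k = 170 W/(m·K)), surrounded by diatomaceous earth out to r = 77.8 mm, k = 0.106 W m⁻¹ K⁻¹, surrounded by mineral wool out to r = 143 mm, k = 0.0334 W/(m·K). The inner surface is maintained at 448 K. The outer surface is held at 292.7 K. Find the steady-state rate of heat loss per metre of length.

Treat each layer as a resistance in series:
  R'_aluminium = ln(0.0484/0.0444)/(2πk) = 0.08626/(2π·170) = 8.076×10^-5 m·K/W
  R'_diatomaceous earth = ln(0.0778/0.0484)/(2πk) = 0.4746/(2π·0.106) = 0.7127 m·K/W
  R'_mineral wool = ln(0.143/0.0778)/(2πk) = 0.6087/(2π·0.0334) = 2.901 m·K/W
ΣR = 8.076×10^-5 + 0.7127 + 2.901 = 3.614 m·K/W
Q' = ΔT/ΣR = (448 K − 292.7 K)/3.614 = 43.0 W/m

Q' = 43.0 W/m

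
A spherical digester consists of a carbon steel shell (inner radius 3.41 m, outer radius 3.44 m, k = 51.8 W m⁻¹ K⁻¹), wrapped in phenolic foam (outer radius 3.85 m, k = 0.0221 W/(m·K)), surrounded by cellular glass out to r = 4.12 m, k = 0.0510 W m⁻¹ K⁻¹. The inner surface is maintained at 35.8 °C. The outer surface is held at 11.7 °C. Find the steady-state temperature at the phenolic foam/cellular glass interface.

Treat each layer as a resistance in series:
  R_carbon steel = (1/3.41 − 1/3.44)/(4πk) = 0.002557/(4π·51.8) = 3.929×10^-6 K/W
  R_phenolic foam = (1/3.44 − 1/3.85)/(4πk) = 0.03096/(4π·0.0221) = 0.1115 K/W
  R_cellular glass = (1/3.85 − 1/4.12)/(4πk) = 0.01702/(4π·0.0510) = 0.02656 K/W
ΣR = 3.929×10^-6 + 0.1115 + 0.02656 = 0.1381 K/W
Q = ΔT/ΣR = (35.8 °C − 11.7 °C)/0.1381 = 174.5 W
From the inner boundary to the phenolic foam/cellular glass interface, ΣR_partial = 0.1115 K/W.
T_interface = T_in − Q·ΣR_partial = 35.8 °C − (174.5)(0.1115) = 16.3 °C

T = 16.3 °C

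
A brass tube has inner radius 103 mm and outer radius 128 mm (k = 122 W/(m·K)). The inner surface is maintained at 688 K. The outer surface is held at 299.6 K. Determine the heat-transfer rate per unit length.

Q' = 1370 kW/m

Q' = 2πk·ΔT/ln(r₂/r₁) = 2π × 122 × 388.4 / ln(0.128/0.103) = 1.37×10^6 W/m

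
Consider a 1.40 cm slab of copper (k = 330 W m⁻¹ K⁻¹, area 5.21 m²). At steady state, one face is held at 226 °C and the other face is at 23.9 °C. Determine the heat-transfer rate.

Q = kA·ΔT/L = 330 × 5.21 × |226 °C − 23.9 °C| / 0.0140 = 2.48×10^7 W

Q = 2.48×10^7 W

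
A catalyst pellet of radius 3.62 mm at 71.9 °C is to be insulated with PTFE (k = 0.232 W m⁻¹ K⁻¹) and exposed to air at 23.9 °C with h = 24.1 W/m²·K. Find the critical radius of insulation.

For a sphere, r_cr = 2k_ins/h = 2·0.232/24.1 = 0.0193 m = 1.93 cm

r_cr = 1.93 cm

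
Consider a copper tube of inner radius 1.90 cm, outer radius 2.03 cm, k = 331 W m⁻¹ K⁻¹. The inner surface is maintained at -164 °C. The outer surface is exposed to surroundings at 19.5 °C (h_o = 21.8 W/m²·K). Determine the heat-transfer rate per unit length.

Resistance network (inner→outer):
  R'_copper = ln(0.0203/0.0190)/(2πk) = 0.06618/(2π·331) = 3.182×10^-5 m·K/W
  R'_conv,out = 1/(2πr h) = 1/(2π·0.0203·21.8) = 0.3596 m·K/W
ΣR = 3.182×10^-5 + 0.3596 = 0.3596 m·K/W
Q' = ΔT/ΣR = (-164 °C − 19.5 °C)/0.3596 = -510 W/m
(Negative Q' ⇒ heat flows inward; heat gain = 510 W/m.)

Q' = 510 W/m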